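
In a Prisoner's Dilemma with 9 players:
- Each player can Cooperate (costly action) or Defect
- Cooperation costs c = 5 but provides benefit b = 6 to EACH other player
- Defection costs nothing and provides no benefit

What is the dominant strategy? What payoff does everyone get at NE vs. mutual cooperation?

Dominant: Defect; NE payoff = 0; Coop payoff = 43

Work:
Defect dominates (saves cost c = 5, benefit to others is external)
NE: All defect → everyone gets 0
If all cooperate: each receives (8)×6 - 5 = 43
Social dilemma: 43 > 0 but NE gives 0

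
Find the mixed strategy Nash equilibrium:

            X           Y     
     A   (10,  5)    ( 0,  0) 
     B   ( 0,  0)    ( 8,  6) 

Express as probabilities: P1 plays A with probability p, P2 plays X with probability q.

p = 0.5455, q = 0.4444

Work:
Find probabilities that make opponent indifferent:
P2 chooses q to make P1 indifferent between A and B
P1 chooses p to make P2 indifferent between X and Y
Mixed NE: P1 plays (A: 0.5455, B: 0.4545), P2 plays (X: 0.4444, Y: 0.5556)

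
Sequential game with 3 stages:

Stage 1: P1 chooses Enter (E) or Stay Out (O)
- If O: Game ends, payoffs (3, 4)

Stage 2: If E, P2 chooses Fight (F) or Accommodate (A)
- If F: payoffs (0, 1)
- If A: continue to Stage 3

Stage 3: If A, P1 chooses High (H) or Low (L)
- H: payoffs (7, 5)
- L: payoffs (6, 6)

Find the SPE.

SPE: (E, A, H); Outcome (7, 5)

Work:
Stage 3: P1 chooses H (7 vs 6)
Stage 2: P2: F->1, A->5 (anticipating H). Choose A
Stage 1: P1: O->3, E->7 (anticipating A, H). Choose E
SPE path: E -> A -> H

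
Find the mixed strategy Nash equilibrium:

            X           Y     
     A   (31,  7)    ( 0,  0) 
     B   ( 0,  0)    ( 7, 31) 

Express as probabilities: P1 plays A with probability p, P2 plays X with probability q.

p = 0.8158, q = 0.1842

Work:
Find probabilities that make opponent indifferent:
P2 chooses q to make P1 indifferent between A and B
P1 chooses p to make P2 indifferent between X and Y
Mixed NE: P1 plays (A: 0.8158, B: 0.1842), P2 plays (X: 0.1842, Y: 0.8158)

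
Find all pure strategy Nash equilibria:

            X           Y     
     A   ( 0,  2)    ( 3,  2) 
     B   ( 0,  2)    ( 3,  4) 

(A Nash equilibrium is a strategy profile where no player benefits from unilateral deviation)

Nash equilibrium: (A, X), (A, Y), (B, Y)

Work:
Best responses:
  P1 vs X: payoffs [0, 0] → best response A/B (payoff 0)
  P1 vs Y: payoffs [3, 3] → best response A/B (payoff 3)
  P2 vs A: payoffs [2, 2] → best response X/Y (payoff 2)
  P2 vs B: payoffs [2, 4] → best response Y (payoff 4)
Mutual best responses: (A,X), (A,Y), (B,Y) → Nash equilibria.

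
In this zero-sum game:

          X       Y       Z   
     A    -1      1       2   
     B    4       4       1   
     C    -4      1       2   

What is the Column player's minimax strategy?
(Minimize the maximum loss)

Column should play Z, value = 2

Work:
Column player minimizes Row's maximum payoff:
Column X: max payoff to Row = 4
Column Y: max payoff to Row = 4
Column Z: max payoff to Row = 2
Minimum is 2, achieved by column Z.
Minimax strategy: Z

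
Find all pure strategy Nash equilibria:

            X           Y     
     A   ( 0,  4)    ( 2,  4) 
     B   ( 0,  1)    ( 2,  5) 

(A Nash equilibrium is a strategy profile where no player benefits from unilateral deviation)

Nash equilibrium: (A, X), (A, Y), (B, Y)

Work:
Best responses:
  P1 vs X: payoffs [0, 0] → best response A/B (payoff 0)
  P1 vs Y: payoffs [2, 2] → best response A/B (payoff 2)
  P2 vs A: payoffs [4, 4] → best response X/Y (payoff 4)
  P2 vs B: payoffs [1, 5] → best response Y (payoff 5)
Mutual best responses: (A,X), (A,Y), (B,Y) → Nash equilibria.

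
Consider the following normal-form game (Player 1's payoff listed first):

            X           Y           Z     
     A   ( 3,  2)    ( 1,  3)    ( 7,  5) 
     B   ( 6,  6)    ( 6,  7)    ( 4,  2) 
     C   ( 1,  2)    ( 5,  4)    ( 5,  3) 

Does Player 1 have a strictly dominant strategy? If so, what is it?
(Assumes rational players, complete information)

No strictly dominant strategy exists for Player 1

Work:
A strategy strictly dominates another if it gives a strictly higher payoff against every opponent action. Compare each pair of P1's strategies column-by-column:
  A vs B: [3 vs 6, 1 vs 6, 7 vs 4] → A does not strictly dominate B (column X: 3 ≤ 6)
  A vs C: [3 vs 1, 1 vs 5, 7 vs 5] → A does not strictly dominate C (column Y: 1 ≤ 5)
  B vs A: [6 vs 3, 6 vs 1, 4 vs 7] → B does not strictly dominate A (column Z: 4 ≤ 7)
  B vs C: [6 vs 1, 6 vs 5, 4 vs 5] → B does not strictly dominate C (column Z: 4 ≤ 5)
  C vs A: [1 vs 3, 5 vs 1, 5 vs 7] → C does not strictly dominate A (column X: 1 ≤ 3)
  C vs B: [1 vs 6, 5 vs 6, 5 vs 4] → C does not strictly dominate B (column X: 1 ≤ 6)
No single strategy strictly dominates all others → no strictly dominant strategy.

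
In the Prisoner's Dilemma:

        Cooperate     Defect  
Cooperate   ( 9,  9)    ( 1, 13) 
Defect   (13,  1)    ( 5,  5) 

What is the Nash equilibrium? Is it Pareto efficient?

(Defect, Defect) is NE; not Pareto efficient

Work:
Defect dominates Cooperate for both players:
If P2 cooperates: Defect (13) > Cooperate (9)
If P2 defects: Defect (5) > Cooperate (1)
NE: (Defect, Defect) with payoff (5, 5)
But (Cooperate, Cooperate) = (9, 9) Pareto dominates (5, 5)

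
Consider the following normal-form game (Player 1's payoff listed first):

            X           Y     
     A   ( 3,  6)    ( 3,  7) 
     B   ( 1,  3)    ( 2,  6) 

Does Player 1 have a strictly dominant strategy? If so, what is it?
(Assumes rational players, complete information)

Yes, Player 1's strictly dominant strategy is A

Work:
A strategy strictly dominates another if it gives a strictly higher payoff against every opponent action. Compare each pair of P1's strategies column-by-column:
  A vs B: [3 vs 1, 3 vs 2] → A strictly dominates B
  B vs A: [1 vs 3, 2 vs 3] → B does not strictly dominate A (column X: 1 ≤ 3)
A strictly dominates every other strategy → strictly dominant.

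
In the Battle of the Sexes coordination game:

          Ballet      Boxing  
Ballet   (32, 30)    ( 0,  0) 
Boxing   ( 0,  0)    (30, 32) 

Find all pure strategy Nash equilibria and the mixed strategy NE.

Pure NE: (Ballet, Ballet) and (Boxing, Boxing); Mixed NE: p = 0.5161, q = 0.4839

Work:
Check pure NE:
(Ballet, Ballet): (32, 30) - no unilateral deviation beneficial
(Boxing, Boxing): (30, 32) - no unilateral deviation beneficial
Mixed NE: P1 plays Ballet with p = 0.5161, P2 plays Ballet with q = 0.4839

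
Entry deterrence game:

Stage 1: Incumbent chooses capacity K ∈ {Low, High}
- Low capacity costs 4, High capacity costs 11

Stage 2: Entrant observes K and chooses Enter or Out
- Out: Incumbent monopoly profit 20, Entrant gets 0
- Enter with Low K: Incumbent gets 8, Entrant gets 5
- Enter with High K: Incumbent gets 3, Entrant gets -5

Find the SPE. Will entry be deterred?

SPE: (High, Enter|Low, Out|High); Entry deterred. Incumbent net profit = 9

Work:
After Low K: Entrant enters (5 > 0)
After High K: Entrant stays out (-5 < 0)
Incumbent: Low → 8−4=4, High → 20−11=9
Incumbent chooses High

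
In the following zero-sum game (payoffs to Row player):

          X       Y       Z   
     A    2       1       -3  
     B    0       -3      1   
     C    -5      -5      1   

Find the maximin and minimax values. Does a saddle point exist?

Maximin = -3, Minimax = 1, Saddle: False

Work:
Row minimums: [-3, -3, -5] → maximin = -3
Column maximums: [2, 1, 1] → minimax = 1
No saddle point (maximin ≠ minimax). Mixed strategy needed.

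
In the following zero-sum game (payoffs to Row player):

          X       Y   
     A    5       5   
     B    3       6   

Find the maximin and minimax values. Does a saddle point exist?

Maximin = 5, Minimax = 5, Saddle: True

Work:
Row minimums: [5, 3] → maximin = 5
Column maximums: [5, 6] → minimax = 5
Saddle point exists! Game value = 5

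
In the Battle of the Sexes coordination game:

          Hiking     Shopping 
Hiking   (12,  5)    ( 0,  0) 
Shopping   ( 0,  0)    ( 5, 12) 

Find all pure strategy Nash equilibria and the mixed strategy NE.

Pure NE: (Hiking, Hiking) and (Shopping, Shopping); Mixed NE: p = 0.7059, q = 0.2941

Work:
Check pure NE:
(Hiking, Hiking): (12, 5) - no unilateral deviation beneficial
(Shopping, Shopping): (5, 12) - no unilateral deviation beneficial
Mixed NE: P1 plays Hiking with p = 0.7059, P2 plays Hiking with q = 0.2941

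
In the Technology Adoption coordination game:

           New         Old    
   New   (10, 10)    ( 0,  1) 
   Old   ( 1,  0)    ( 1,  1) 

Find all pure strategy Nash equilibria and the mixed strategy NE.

Pure NE: (New, New) and (Old, Old); Mixed NE: p = 0.1, q = 0.1

Work:
Check pure NE:
(New, New): (10, 10) - no unilateral deviation beneficial
(Old, Old): (1, 1) - no unilateral deviation beneficial
Mixed NE: P1 plays New with p = 0.1, P2 plays New with q = 0.1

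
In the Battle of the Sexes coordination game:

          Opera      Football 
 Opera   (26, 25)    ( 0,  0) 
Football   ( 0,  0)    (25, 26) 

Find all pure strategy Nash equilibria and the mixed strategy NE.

Pure NE: (Opera, Opera) and (Football, Football); Mixed NE: p = 0.5098, q = 0.4902

Work:
Check pure NE:
(Opera, Opera): (26, 25) - no unilateral deviation beneficial
(Football, Football): (25, 26) - no unilateral deviation beneficial
Mixed NE: P1 plays Opera with p = 0.5098, P2 plays Opera with q = 0.4902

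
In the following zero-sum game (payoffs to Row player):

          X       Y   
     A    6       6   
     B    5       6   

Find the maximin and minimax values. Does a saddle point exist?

Maximin = 6, Minimax = 6, Saddle: True

Work:
Row minimums: [6, 5] → maximin = 6
Column maximums: [6, 6] → minimax = 6
Saddle point exists! Game value = 6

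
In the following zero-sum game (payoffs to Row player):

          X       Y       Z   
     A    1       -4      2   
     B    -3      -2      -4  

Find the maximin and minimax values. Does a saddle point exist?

Maximin = -4, Minimax = -2, Saddle: False

Work:
Row minimums: [-4, -4] → maximin = -4
Column maximums: [1, -2, 2] → minimax = -2
No saddle point (maximin ≠ minimax). Mixed strategy needed.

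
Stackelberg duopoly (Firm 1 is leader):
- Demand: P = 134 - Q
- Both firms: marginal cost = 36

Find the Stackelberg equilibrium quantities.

q₁* (leader) = 49.0, q₂* (follower) = 24.5

Work:
Follower's reaction: q₂ = (a - c - q₁)/2
Leader substitutes: π₁ = q₁·(a - q₁ - (a-c-q₁)/2 - c)
FOC: q₁* = (134 - 36)/2 = 49.00
Then: q₂* = (134 - 36 - 49.0)/2 = 24.50
Leader has first-mover advantage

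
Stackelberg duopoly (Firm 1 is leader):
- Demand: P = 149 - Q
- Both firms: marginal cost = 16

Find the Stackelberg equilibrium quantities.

q₁* (leader) = 66.5, q₂* (follower) = 33.25

Work:
Follower's reaction: q₂ = (a - c - q₁)/2
Leader substitutes: π₁ = q₁·(a - q₁ - (a-c-q₁)/2 - c)
FOC: q₁* = (149 - 16)/2 = 66.50
Then: q₂* = (149 - 16 - 66.5)/2 = 33.25
Leader has first-mover advantage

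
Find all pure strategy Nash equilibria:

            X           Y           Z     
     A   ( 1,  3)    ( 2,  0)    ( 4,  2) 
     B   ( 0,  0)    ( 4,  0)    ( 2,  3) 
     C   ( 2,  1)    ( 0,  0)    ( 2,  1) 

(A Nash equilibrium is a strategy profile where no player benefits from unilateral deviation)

Nash equilibrium: (C, X)

Work:
Best responses:
  P1 vs X: payoffs [1, 0, 2] → best response C (payoff 2)
  P1 vs Y: payoffs [2, 4, 0] → best response B (payoff 4)
  P1 vs Z: payoffs [4, 2, 2] → best response A (payoff 4)
  P2 vs A: payoffs [3, 0, 2] → best response X (payoff 3)
  P2 vs B: payoffs [0, 0, 3] → best response Z (payoff 3)
  P2 vs C: payoffs [1, 0, 1] → best response X/Z (payoff 1)
Mutual best responses: (C,X) → Nash equilibria.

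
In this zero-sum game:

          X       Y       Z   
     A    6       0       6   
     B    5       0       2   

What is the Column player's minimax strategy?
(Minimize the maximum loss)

Column should play Y, value = 0

Work:
Column player minimizes Row's maximum payoff:
Column X: max payoff to Row = 6
Column Y: max payoff to Row = 0
Column Z: max payoff to Row = 6
Minimum is 0, achieved by column Y.
Minimax strategy: Y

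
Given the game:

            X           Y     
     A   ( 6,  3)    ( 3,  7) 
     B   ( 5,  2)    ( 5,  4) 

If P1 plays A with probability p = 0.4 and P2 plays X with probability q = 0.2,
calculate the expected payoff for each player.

E[P1] = 4.44, E[P2] = 4.64

Work:
E[P1] = p·q·π₁(A,X) + p·(1-q)·π₁(A,Y) + (1-p)·q·π₁(B,X) + (1-p)·(1-q)·π₁(B,Y)
= 0.4·0.2·6 + 0.4·0.8·3 + 0.6·0.2·5 + 0.6·0.8·5
= 4.44

E[P2] = 4.64 (similar calculation)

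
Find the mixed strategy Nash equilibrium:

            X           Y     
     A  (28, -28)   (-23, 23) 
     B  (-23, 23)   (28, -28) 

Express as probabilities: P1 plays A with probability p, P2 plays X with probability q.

p = 0.5, q = 0.5

Work:
Find probabilities that make opponent indifferent:
P2 chooses q to make P1 indifferent between A and B
P1 chooses p to make P2 indifferent between X and Y
Mixed NE: P1 plays (A: 0.5, B: 0.5), P2 plays (X: 0.5, Y: 0.5)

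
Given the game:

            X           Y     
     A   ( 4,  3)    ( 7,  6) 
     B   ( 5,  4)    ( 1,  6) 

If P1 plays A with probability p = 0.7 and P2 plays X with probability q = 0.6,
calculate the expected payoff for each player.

E[P1] = 4.66, E[P2] = 4.38

Work:
E[P1] = p·q·π₁(A,X) + p·(1-q)·π₁(A,Y) + (1-p)·q·π₁(B,X) + (1-p)·(1-q)·π₁(B,Y)
= 0.7·0.6·4 + 0.7·0.4·7 + 0.3·0.6·5 + 0.3·0.4·1
= 4.66

E[P2] = 4.38 (similar calculation)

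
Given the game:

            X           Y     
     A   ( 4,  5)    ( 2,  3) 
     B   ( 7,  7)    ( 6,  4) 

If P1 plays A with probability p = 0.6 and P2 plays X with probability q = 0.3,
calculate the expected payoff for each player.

E[P1] = 4.08, E[P2] = 4.12

Work:
E[P1] = p·q·π₁(A,X) + p·(1-q)·π₁(A,Y) + (1-p)·q·π₁(B,X) + (1-p)·(1-q)·π₁(B,Y)
= 0.6·0.3·4 + 0.6·0.7·2 + 0.4·0.3·7 + 0.4·0.7·6
= 4.08

E[P2] = 4.12 (similar calculation)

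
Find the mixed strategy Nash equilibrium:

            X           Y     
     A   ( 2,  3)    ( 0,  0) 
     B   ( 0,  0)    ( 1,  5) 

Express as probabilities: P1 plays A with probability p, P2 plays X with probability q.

p = 0.625, q = 0.3333

Work:
Find probabilities that make opponent indifferent:
P2 chooses q to make P1 indifferent between A and B
P1 chooses p to make P2 indifferent between X and Y
Mixed NE: P1 plays (A: 0.625, B: 0.375), P2 plays (X: 0.3333, Y: 0.6667)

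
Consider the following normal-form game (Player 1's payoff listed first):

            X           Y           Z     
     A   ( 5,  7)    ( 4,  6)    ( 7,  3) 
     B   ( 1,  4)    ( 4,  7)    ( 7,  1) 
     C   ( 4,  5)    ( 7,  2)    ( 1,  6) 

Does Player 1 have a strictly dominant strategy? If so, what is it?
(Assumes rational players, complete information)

No strictly dominant strategy exists for Player 1

Work:
A strategy strictly dominates another if it gives a strictly higher payoff against every opponent action. Compare each pair of P1's strategies column-by-column:
  A vs B: [5 vs 1, 4 vs 4, 7 vs 7] → A does not strictly dominate B (column Y: 4 ≤ 4)
  A vs C: [5 vs 4, 4 vs 7, 7 vs 1] → A does not strictly dominate C (column Y: 4 ≤ 7)
  B vs A: [1 vs 5, 4 vs 4, 7 vs 7] → B does not strictly dominate A (column X: 1 ≤ 5)
  B vs C: [1 vs 4, 4 vs 7, 7 vs 1] → B does not strictly dominate C (column X: 1 ≤ 4)
  C vs A: [4 vs 5, 7 vs 4, 1 vs 7] → C does not strictly dominate A (column X: 4 ≤ 5)
  C vs B: [4 vs 1, 7 vs 4, 1 vs 7] → C does not strictly dominate B (column Z: 1 ≤ 7)
No single strategy strictly dominates all others → no strictly dominant strategy.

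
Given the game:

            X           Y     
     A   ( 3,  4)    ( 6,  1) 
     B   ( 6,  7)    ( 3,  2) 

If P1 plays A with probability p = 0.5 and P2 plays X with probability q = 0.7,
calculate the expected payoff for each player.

E[P1] = 4.5, E[P2] = 4.3

Work:
E[P1] = p·q·π₁(A,X) + p·(1-q)·π₁(A,Y) + (1-p)·q·π₁(B,X) + (1-p)·(1-q)·π₁(B,Y)
= 0.5·0.7·3 + 0.5·0.3·6 + 0.5·0.7·6 + 0.5·0.3·3
= 4.5

E[P2] = 4.3 (similar calculation)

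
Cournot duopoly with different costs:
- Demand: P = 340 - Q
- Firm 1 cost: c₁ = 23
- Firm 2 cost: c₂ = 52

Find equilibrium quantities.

q₁* = 115.33, q₂* = 86.33

Work:
Reaction: q₁ = (340 - 23 - q₂)/2
Reaction: q₂ = (340 - 52 - q₁)/2
Solve simultaneously:
q₁* = (340 - 2×23 + 52)/3 = 115.33
q₂* = (340 - 2×52 + 23)/3 = 86.33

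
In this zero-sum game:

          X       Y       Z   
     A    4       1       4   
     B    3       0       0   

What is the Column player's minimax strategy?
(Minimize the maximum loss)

Column should play Y, value = 1

Work:
Column player minimizes Row's maximum payoff:
Column X: max payoff to Row = 4
Column Y: max payoff to Row = 1
Column Z: max payoff to Row = 4
Minimum is 1, achieved by column Y.
Minimax strategy: Y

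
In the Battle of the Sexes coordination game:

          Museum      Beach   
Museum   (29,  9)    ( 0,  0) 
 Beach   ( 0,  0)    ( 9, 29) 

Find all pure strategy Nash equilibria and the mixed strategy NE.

Pure NE: (Museum, Museum) and (Beach, Beach); Mixed NE: p = 0.7632, q = 0.2368

Work:
Check pure NE:
(Museum, Museum): (29, 9) - no unilateral deviation beneficial
(Beach, Beach): (9, 29) - no unilateral deviation beneficial
Mixed NE: P1 plays Museum with p = 0.7632, P2 plays Museum with q = 0.2368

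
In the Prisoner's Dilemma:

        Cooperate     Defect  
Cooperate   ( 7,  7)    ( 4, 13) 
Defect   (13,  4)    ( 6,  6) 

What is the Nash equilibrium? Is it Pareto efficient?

(Defect, Defect) is NE; not Pareto efficient

Work:
Defect dominates Cooperate for both players:
If P2 cooperates: Defect (13) > Cooperate (7)
If P2 defects: Defect (6) > Cooperate (4)
NE: (Defect, Defect) with payoff (6, 6)
But (Cooperate, Cooperate) = (7, 7) Pareto dominates (6, 6)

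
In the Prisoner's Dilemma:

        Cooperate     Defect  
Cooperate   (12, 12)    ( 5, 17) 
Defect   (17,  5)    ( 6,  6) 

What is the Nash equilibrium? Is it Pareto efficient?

(Defect, Defect) is NE; not Pareto efficient

Work:
Defect dominates Cooperate for both players:
If P2 cooperates: Defect (17) > Cooperate (12)
If P2 defects: Defect (6) > Cooperate (5)
NE: (Defect, Defect) with payoff (6, 6)
But (Cooperate, Cooperate) = (12, 12) Pareto dominates (6, 6)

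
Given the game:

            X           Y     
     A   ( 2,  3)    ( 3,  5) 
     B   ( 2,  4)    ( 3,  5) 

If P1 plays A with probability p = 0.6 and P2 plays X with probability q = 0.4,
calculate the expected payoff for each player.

E[P1] = 2.6, E[P2] = 4.36

Work:
E[P1] = p·q·π₁(A,X) + p·(1-q)·π₁(A,Y) + (1-p)·q·π₁(B,X) + (1-p)·(1-q)·π₁(B,Y)
= 0.6·0.4·2 + 0.6·0.6·3 + 0.4·0.4·2 + 0.4·0.6·3
= 2.6

E[P2] = 4.36 (similar calculation)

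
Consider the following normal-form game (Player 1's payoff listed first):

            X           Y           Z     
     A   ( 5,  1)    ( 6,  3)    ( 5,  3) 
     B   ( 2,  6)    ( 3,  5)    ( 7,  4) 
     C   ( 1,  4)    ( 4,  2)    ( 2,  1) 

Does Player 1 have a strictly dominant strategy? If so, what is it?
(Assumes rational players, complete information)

No strictly dominant strategy exists for Player 1

Work:
A strategy strictly dominates another if it gives a strictly higher payoff against every opponent action. Compare each pair of P1's strategies column-by-column:
  A vs B: [5 vs 2, 6 vs 3, 5 vs 7] → A does not strictly dominate B (column Z: 5 ≤ 7)
  A vs C: [5 vs 1, 6 vs 4, 5 vs 2] → A strictly dominates C
  B vs A: [2 vs 5, 3 vs 6, 7 vs 5] → B does not strictly dominate A (column X: 2 ≤ 5)
  B vs C: [2 vs 1, 3 vs 4, 7 vs 2] → B does not strictly dominate C (column Y: 3 ≤ 4)
  C vs A: [1 vs 5, 4 vs 6, 2 vs 5] → C does not strictly dominate A (column X: 1 ≤ 5)
  C vs B: [1 vs 2, 4 vs 3, 2 vs 7] → C does not strictly dominate B (column X: 1 ≤ 2)
No single strategy strictly dominates all others → no strictly dominant strategy.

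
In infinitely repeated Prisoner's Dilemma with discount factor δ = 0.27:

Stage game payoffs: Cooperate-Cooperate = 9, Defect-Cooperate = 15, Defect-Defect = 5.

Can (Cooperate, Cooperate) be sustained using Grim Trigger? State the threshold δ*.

δ* = 0.6; since δ = 0.27 < 0.6, cooperation cannot be sustained

Work:
For Grim Trigger:
Cooperate forever: 9/(1-δ)
Defect then punished: 15 + 5·δ/(1-δ)
Need: 9/(1-δ) ≥ 15 + 5·δ/(1-δ)
Solving: δ ≥ (T-R)/(T-P) = (15-9)/(15-5) = 0.6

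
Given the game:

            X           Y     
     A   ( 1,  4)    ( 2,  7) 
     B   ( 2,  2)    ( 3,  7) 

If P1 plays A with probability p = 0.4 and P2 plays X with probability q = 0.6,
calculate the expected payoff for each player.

E[P1] = 2.0, E[P2] = 4.48

Work:
E[P1] = p·q·π₁(A,X) + p·(1-q)·π₁(A,Y) + (1-p)·q·π₁(B,X) + (1-p)·(1-q)·π₁(B,Y)
= 0.4·0.6·1 + 0.4·0.4·2 + 0.6·0.6·2 + 0.6·0.4·3
= 2.0

E[P2] = 4.48 (similar calculation)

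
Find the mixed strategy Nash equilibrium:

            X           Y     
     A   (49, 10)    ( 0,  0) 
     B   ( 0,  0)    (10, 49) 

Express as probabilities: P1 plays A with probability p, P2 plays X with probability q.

p = 0.8305, q = 0.1695

Work:
Find probabilities that make opponent indifferent:
P2 chooses q to make P1 indifferent between A and B
P1 chooses p to make P2 indifferent between X and Y
Mixed NE: P1 plays (A: 0.8305, B: 0.1695), P2 plays (X: 0.1695, Y: 0.8305)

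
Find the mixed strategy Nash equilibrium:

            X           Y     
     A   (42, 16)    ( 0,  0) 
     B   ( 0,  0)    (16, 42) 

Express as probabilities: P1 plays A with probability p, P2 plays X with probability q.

p = 0.7241, q = 0.2759

Work:
Find probabilities that make opponent indifferent:
P2 chooses q to make P1 indifferent between A and B
P1 chooses p to make P2 indifferent between X and Y
Mixed NE: P1 plays (A: 0.7241, B: 0.2759), P2 plays (X: 0.2759, Y: 0.7241)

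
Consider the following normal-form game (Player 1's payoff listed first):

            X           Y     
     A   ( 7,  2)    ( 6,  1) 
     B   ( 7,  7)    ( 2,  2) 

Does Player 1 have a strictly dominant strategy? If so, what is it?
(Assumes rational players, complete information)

No strictly dominant strategy exists for Player 1

Work:
A strategy strictly dominates another if it gives a strictly higher payoff against every opponent action. Compare each pair of P1's strategies column-by-column:
  A vs B: [7 vs 7, 6 vs 2] → A does not strictly dominate B (column X: 7 ≤ 7)
  B vs A: [7 vs 7, 2 vs 6] → B does not strictly dominate A (column X: 7 ≤ 7)
No single strategy strictly dominates all others → no strictly dominant strategy.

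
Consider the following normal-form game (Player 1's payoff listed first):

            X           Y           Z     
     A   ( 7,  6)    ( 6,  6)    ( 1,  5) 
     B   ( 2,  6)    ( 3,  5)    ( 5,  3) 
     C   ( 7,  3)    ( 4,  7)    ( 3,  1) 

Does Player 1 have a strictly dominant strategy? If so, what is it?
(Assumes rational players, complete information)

No strictly dominant strategy exists for Player 1

Work:
A strategy strictly dominates another if it gives a strictly higher payoff against every opponent action. Compare each pair of P1's strategies column-by-column:
  A vs B: [7 vs 2, 6 vs 3, 1 vs 5] → A does not strictly dominate B (column Z: 1 ≤ 5)
  A vs C: [7 vs 7, 6 vs 4, 1 vs 3] → A does not strictly dominate C (column X: 7 ≤ 7)
  B vs A: [2 vs 7, 3 vs 6, 5 vs 1] → B does not strictly dominate A (column X: 2 ≤ 7)
  B vs C: [2 vs 7, 3 vs 4, 5 vs 3] → B does not strictly dominate C (column X: 2 ≤ 7)
  C vs A: [7 vs 7, 4 vs 6, 3 vs 1] → C does not strictly dominate A (column X: 7 ≤ 7)
  C vs B: [7 vs 2, 4 vs 3, 3 vs 5] → C does not strictly dominate B (column Z: 3 ≤ 5)
No single strategy strictly dominates all others → no strictly dominant strategy.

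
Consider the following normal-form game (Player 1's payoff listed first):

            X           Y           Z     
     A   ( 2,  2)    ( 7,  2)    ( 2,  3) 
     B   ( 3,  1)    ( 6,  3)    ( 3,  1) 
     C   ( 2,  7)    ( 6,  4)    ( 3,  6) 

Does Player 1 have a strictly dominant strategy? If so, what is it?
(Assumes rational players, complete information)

No strictly dominant strategy exists for Player 1

Work:
A strategy strictly dominates another if it gives a strictly higher payoff against every opponent action. Compare each pair of P1's strategies column-by-column:
  A vs B: [2 vs 3, 7 vs 6, 2 vs 3] → A does not strictly dominate B (column X: 2 ≤ 3)
  A vs C: [2 vs 2, 7 vs 6, 2 vs 3] → A does not strictly dominate C (column X: 2 ≤ 2)
  B vs A: [3 vs 2, 6 vs 7, 3 vs 2] → B does not strictly dominate A (column Y: 6 ≤ 7)
  B vs C: [3 vs 2, 6 vs 6, 3 vs 3] → B does not strictly dominate C (column Y: 6 ≤ 6)
  C vs A: [2 vs 2, 6 vs 7, 3 vs 2] → C does not strictly dominate A (column X: 2 ≤ 2)
  C vs B: [2 vs 3, 6 vs 6, 3 vs 3] → C does not strictly dominate B (column X: 2 ≤ 3)
No single strategy strictly dominates all others → no strictly dominant strategy.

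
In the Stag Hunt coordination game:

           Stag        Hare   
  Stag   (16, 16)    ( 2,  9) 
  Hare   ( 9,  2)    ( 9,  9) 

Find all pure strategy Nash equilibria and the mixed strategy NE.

Pure NE: (Stag, Stag) and (Hare, Hare); Mixed NE: p = 0.5, q = 0.5

Work:
Check pure NE:
(Stag, Stag): (16, 16) - no unilateral deviation beneficial
(Hare, Hare): (9, 9) - no unilateral deviation beneficial
Mixed NE: P1 plays Stag with p = 0.5, P2 plays Stag with q = 0.5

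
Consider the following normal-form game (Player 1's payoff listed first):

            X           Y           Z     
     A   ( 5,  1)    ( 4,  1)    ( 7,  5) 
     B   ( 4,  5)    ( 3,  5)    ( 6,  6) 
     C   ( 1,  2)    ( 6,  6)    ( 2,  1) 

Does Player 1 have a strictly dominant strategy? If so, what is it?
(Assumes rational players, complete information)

No strictly dominant strategy exists for Player 1

Work:
A strategy strictly dominates another if it gives a strictly higher payoff against every opponent action. Compare each pair of P1's strategies column-by-column:
  A vs B: [5 vs 4, 4 vs 3, 7 vs 6] → A strictly dominates B
  A vs C: [5 vs 1, 4 vs 6, 7 vs 2] → A does not strictly dominate C (column Y: 4 ≤ 6)
  B vs A: [4 vs 5, 3 vs 4, 6 vs 7] → B does not strictly dominate A (column X: 4 ≤ 5)
  B vs C: [4 vs 1, 3 vs 6, 6 vs 2] → B does not strictly dominate C (column Y: 3 ≤ 6)
  C vs A: [1 vs 5, 6 vs 4, 2 vs 7] → C does not strictly dominate A (column X: 1 ≤ 5)
  C vs B: [1 vs 4, 6 vs 3, 2 vs 6] → C does not strictly dominate B (column X: 1 ≤ 4)
No single strategy strictly dominates all others → no strictly dominant strategy.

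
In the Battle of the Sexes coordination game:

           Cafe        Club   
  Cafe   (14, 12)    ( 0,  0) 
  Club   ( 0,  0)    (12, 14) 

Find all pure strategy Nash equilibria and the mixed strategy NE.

Pure NE: (Cafe, Cafe) and (Club, Club); Mixed NE: p = 0.5385, q = 0.4615

Work:
Check pure NE:
(Cafe, Cafe): (14, 12) - no unilateral deviation beneficial
(Club, Club): (12, 14) - no unilateral deviation beneficial
Mixed NE: P1 plays Cafe with p = 0.5385, P2 plays Cafe with q = 0.4615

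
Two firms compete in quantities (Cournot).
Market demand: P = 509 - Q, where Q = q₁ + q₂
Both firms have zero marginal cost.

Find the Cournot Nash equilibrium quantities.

q₁* = q₂* = 169.67; P* = 169.67

Work:
Profit: π_i = P·q_i = (a - q_i - q_j)·q_i
FOC: ∂π_i/∂q_i = a - 2q_i - q_j = 0
Reaction function: q_i = (509 - q_j)/2
Symmetry: q* = 509/3 = 169.67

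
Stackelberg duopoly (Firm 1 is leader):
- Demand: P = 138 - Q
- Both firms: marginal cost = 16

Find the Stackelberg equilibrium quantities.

q₁* (leader) = 61.0, q₂* (follower) = 30.5

Work:
Follower's reaction: q₂ = (a - c - q₁)/2
Leader substitutes: π₁ = q₁·(a - q₁ - (a-c-q₁)/2 - c)
FOC: q₁* = (138 - 16)/2 = 61.00
Then: q₂* = (138 - 16 - 61.0)/2 = 30.50
Leader has first-mover advantage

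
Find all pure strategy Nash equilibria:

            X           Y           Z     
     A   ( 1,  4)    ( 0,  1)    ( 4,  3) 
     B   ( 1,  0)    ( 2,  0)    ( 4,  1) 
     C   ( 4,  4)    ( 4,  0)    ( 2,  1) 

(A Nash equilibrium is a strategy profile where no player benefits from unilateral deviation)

Nash equilibrium: (B, Z), (C, X)

Work:
Best responses:
  P1 vs X: payoffs [1, 1, 4] → best response C (payoff 4)
  P1 vs Y: payoffs [0, 2, 4] → best response C (payoff 4)
  P1 vs Z: payoffs [4, 4, 2] → best response A/B (payoff 4)
  P2 vs A: payoffs [4, 1, 3] → best response X (payoff 4)
  P2 vs B: payoffs [0, 0, 1] → best response Z (payoff 1)
  P2 vs C: payoffs [4, 0, 1] → best response X (payoff 4)
Mutual best responses: (B,Z), (C,X) → Nash equilibria.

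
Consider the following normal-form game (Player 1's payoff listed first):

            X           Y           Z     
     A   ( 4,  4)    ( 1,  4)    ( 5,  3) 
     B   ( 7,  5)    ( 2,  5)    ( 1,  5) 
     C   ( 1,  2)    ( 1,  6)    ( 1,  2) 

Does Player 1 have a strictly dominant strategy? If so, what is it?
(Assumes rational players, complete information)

No strictly dominant strategy exists for Player 1

Work:
A strategy strictly dominates another if it gives a strictly higher payoff against every opponent action. Compare each pair of P1's strategies column-by-column:
  A vs B: [4 vs 7, 1 vs 2, 5 vs 1] → A does not strictly dominate B (column X: 4 ≤ 7)
  A vs C: [4 vs 1, 1 vs 1, 5 vs 1] → A does not strictly dominate C (column Y: 1 ≤ 1)
  B vs A: [7 vs 4, 2 vs 1, 1 vs 5] → B does not strictly dominate A (column Z: 1 ≤ 5)
  B vs C: [7 vs 1, 2 vs 1, 1 vs 1] → B does not strictly dominate C (column Z: 1 ≤ 1)
  C vs A: [1 vs 4, 1 vs 1, 1 vs 5] → C does not strictly dominate A (column X: 1 ≤ 4)
  C vs B: [1 vs 7, 1 vs 2, 1 vs 1] → C does not strictly dominate B (column X: 1 ≤ 7)
No single strategy strictly dominates all others → no strictly dominant strategy.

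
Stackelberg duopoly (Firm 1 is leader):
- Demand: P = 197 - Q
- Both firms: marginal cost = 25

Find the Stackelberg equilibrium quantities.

q₁* (leader) = 86.0, q₂* (follower) = 43.0

Work:
Follower's reaction: q₂ = (a - c - q₁)/2
Leader substitutes: π₁ = q₁·(a - q₁ - (a-c-q₁)/2 - c)
FOC: q₁* = (197 - 25)/2 = 86.00
Then: q₂* = (197 - 25 - 86.0)/2 = 43.00
Leader has first-mover advantage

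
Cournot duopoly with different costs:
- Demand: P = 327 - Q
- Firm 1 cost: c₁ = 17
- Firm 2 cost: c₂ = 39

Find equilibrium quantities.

q₁* = 110.67, q₂* = 88.67

Work:
Reaction: q₁ = (327 - 17 - q₂)/2
Reaction: q₂ = (327 - 39 - q₁)/2
Solve simultaneously:
q₁* = (327 - 2×17 + 39)/3 = 110.67
q₂* = (327 - 2×39 + 17)/3 = 88.67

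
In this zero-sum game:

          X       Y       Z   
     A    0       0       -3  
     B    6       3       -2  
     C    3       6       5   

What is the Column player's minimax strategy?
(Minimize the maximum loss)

Column should play Z, value = 5

Work:
Column player minimizes Row's maximum payoff:
Column X: max payoff to Row = 6
Column Y: max payoff to Row = 6
Column Z: max payoff to Row = 5
Minimum is 5, achieved by column Z.
Minimax strategy: Z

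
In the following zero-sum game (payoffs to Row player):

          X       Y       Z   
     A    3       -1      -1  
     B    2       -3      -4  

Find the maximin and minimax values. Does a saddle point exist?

Maximin = -1, Minimax = -1, Saddle: True

Work:
Row minimums: [-1, -4] → maximin = -1
Column maximums: [3, -1, -1] → minimax = -1
Saddle point exists! Game value = -1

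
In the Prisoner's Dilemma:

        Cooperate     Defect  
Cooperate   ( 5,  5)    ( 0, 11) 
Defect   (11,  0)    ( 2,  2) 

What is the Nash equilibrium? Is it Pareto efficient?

(Defect, Defect) is NE; not Pareto efficient

Work:
Defect dominates Cooperate for both players:
If P2 cooperates: Defect (11) > Cooperate (5)
If P2 defects: Defect (2) > Cooperate (0)
NE: (Defect, Defect) with payoff (2, 2)
But (Cooperate, Cooperate) = (5, 5) Pareto dominates (2, 2)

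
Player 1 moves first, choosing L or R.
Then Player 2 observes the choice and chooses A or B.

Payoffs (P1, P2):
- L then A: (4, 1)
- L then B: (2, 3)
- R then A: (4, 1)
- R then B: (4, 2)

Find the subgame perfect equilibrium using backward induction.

P1 plays R, P2 plays B after L and B after R; Payoff (4, 2)

Work:
Backward induction:
After L: P2 chooses B → P1 gets 2
After R: P2 chooses B → P1 gets 4
P1 chooses R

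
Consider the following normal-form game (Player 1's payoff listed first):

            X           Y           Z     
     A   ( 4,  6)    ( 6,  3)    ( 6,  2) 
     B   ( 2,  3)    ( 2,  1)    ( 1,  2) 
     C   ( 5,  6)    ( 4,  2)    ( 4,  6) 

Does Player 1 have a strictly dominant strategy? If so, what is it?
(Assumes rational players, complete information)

No strictly dominant strategy exists for Player 1

Work:
A strategy strictly dominates another if it gives a strictly higher payoff against every opponent action. Compare each pair of P1's strategies column-by-column:
  A vs B: [4 vs 2, 6 vs 2, 6 vs 1] → A strictly dominates B
  A vs C: [4 vs 5, 6 vs 4, 6 vs 4] → A does not strictly dominate C (column X: 4 ≤ 5)
  B vs A: [2 vs 4, 2 vs 6, 1 vs 6] → B does not strictly dominate A (column X: 2 ≤ 4)
  B vs C: [2 vs 5, 2 vs 4, 1 vs 4] → B does not strictly dominate C (column X: 2 ≤ 5)
  C vs A: [5 vs 4, 4 vs 6, 4 vs 6] → C does not strictly dominate A (column Y: 4 ≤ 6)
  C vs B: [5 vs 2, 4 vs 2, 4 vs 1] → C strictly dominates B
No single strategy strictly dominates all others → no strictly dominant strategy.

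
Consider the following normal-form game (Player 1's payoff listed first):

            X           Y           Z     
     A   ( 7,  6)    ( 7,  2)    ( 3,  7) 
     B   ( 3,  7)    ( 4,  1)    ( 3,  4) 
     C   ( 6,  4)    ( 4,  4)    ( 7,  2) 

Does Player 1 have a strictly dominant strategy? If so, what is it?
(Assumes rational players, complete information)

No strictly dominant strategy exists for Player 1

Work:
A strategy strictly dominates another if it gives a strictly higher payoff against every opponent action. Compare each pair of P1's strategies column-by-column:
  A vs B: [7 vs 3, 7 vs 4, 3 vs 3] → A does not strictly dominate B (column Z: 3 ≤ 3)
  A vs C: [7 vs 6, 7 vs 4, 3 vs 7] → A does not strictly dominate C (column Z: 3 ≤ 7)
  B vs A: [3 vs 7, 4 vs 7, 3 vs 3] → B does not strictly dominate A (column X: 3 ≤ 7)
  B vs C: [3 vs 6, 4 vs 4, 3 vs 7] → B does not strictly dominate C (column X: 3 ≤ 6)
  C vs A: [6 vs 7, 4 vs 7, 7 vs 3] → C does not strictly dominate A (column X: 6 ≤ 7)
  C vs B: [6 vs 3, 4 vs 4, 7 vs 3] → C does not strictly dominate B (column Y: 4 ≤ 4)
No single strategy strictly dominates all others → no strictly dominant strategy.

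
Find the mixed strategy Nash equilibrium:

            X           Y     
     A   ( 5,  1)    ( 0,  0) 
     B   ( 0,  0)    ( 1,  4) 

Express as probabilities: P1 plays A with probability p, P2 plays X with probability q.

p = 0.8, q = 0.1667

Work:
Find probabilities that make opponent indifferent:
P2 chooses q to make P1 indifferent between A and B
P1 chooses p to make P2 indifferent between X and Y
Mixed NE: P1 plays (A: 0.8, B: 0.2), P2 plays (X: 0.1667, Y: 0.8333)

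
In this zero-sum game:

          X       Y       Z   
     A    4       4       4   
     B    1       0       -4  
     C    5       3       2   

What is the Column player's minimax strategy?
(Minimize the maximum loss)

Column should play Y or Z (all achieve the minimum), value = 4

Work:
Column player minimizes Row's maximum payoff:
Column X: max payoff to Row = 5
Column Y: max payoff to Row = 4
Column Z: max payoff to Row = 4
Minimum is 4, achieved by columns Y, Z (tied).
Each of Y or Z is a minimax strategy.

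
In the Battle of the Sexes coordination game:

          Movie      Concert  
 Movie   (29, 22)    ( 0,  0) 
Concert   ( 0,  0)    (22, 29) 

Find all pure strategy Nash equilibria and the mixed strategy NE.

Pure NE: (Movie, Movie) and (Concert, Concert); Mixed NE: p = 0.5686, q = 0.4314

Work:
Check pure NE:
(Movie, Movie): (29, 22) - no unilateral deviation beneficial
(Concert, Concert): (22, 29) - no unilateral deviation beneficial
Mixed NE: P1 plays Movie with p = 0.5686, P2 plays Movie with q = 0.4314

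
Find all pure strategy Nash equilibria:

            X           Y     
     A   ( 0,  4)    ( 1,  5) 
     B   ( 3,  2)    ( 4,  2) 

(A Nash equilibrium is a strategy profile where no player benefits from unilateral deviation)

Nash equilibrium: (B, X), (B, Y)

Work:
Best responses:
  P1 vs X: payoffs [0, 3] → best response B (payoff 3)
  P1 vs Y: payoffs [1, 4] → best response B (payoff 4)
  P2 vs A: payoffs [4, 5] → best response Y (payoff 5)
  P2 vs B: payoffs [2, 2] → best response X/Y (payoff 2)
Mutual best responses: (B,X), (B,Y) → Nash equilibria.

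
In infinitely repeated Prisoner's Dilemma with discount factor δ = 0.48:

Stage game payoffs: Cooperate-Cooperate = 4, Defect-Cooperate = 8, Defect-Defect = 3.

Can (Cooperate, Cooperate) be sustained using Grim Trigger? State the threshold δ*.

δ* = 0.8; since δ = 0.48 < 0.8, cooperation cannot be sustained

Work:
For Grim Trigger:
Cooperate forever: 4/(1-δ)
Defect then punished: 8 + 3·δ/(1-δ)
Need: 4/(1-δ) ≥ 8 + 3·δ/(1-δ)
Solving: δ ≥ (T-R)/(T-P) = (8-4)/(8-3) = 0.8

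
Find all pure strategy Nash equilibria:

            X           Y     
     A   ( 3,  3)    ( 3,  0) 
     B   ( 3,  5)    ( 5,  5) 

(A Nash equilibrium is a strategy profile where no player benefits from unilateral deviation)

Nash equilibrium: (A, X), (B, X), (B, Y)

Work:
Best responses:
  P1 vs X: payoffs [3, 3] → best response A/B (payoff 3)
  P1 vs Y: payoffs [3, 5] → best response B (payoff 5)
  P2 vs A: payoffs [3, 0] → best response X (payoff 3)
  P2 vs B: payoffs [5, 5] → best response X/Y (payoff 5)
Mutual best responses: (A,X), (B,X), (B,Y) → Nash equilibria.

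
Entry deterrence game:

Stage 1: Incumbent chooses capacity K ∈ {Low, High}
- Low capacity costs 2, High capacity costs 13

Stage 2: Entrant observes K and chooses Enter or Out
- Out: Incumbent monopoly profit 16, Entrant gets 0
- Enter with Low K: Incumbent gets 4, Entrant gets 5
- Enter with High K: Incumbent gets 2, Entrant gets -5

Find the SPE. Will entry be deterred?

SPE: (High, Enter|Low, Out|High); Entry deterred. Incumbent net profit = 3

Work:
After Low K: Entrant enters (5 > 0)
After High K: Entrant stays out (-5 < 0)
Incumbent: Low → 4−2=2, High → 16−13=3
Incumbent chooses High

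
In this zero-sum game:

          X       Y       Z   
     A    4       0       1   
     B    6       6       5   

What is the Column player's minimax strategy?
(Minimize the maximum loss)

Column should play Z, value = 5

Work:
Column player minimizes Row's maximum payoff:
Column X: max payoff to Row = 6
Column Y: max payoff to Row = 6
Column Z: max payoff to Row = 5
Minimum is 5, achieved by column Z.
Minimax strategy: Z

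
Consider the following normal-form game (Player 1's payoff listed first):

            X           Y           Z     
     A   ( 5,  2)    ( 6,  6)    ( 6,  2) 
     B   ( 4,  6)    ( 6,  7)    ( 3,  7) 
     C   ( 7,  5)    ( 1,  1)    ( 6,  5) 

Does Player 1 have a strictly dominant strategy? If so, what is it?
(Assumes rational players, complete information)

No strictly dominant strategy exists for Player 1

Work:
A strategy strictly dominates another if it gives a strictly higher payoff against every opponent action. Compare each pair of P1's strategies column-by-column:
  A vs B: [5 vs 4, 6 vs 6, 6 vs 3] → A does not strictly dominate B (column Y: 6 ≤ 6)
  A vs C: [5 vs 7, 6 vs 1, 6 vs 6] → A does not strictly dominate C (column X: 5 ≤ 7)
  B vs A: [4 vs 5, 6 vs 6, 3 vs 6] → B does not strictly dominate A (column X: 4 ≤ 5)
  B vs C: [4 vs 7, 6 vs 1, 3 vs 6] → B does not strictly dominate C (column X: 4 ≤ 7)
  C vs A: [7 vs 5, 1 vs 6, 6 vs 6] → C does not strictly dominate A (column Y: 1 ≤ 6)
  C vs B: [7 vs 4, 1 vs 6, 6 vs 3] → C does not strictly dominate B (column Y: 1 ≤ 6)
No single strategy strictly dominates all others → no strictly dominant strategy.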